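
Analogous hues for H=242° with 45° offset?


Base hue: 242°
Left analog: (242 - 45) mod 360 = 197°
Right analog: (242 + 45) mod 360 = 287°
Analogous hues = 197° and 287°


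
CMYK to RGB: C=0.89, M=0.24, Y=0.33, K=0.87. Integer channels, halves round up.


R = 255 × (1-C) × (1-K) = 255 × 0.11 × 0.13 = 3.6465 → 4
G = 255 × (1-M) × (1-K) = 255 × 0.76 × 0.13 = 25.194 → 25
B = 255 × (1-Y) × (1-K) = 255 × 0.67 × 0.13 = 22.2105 → 22
= RGB(4, 25, 22)


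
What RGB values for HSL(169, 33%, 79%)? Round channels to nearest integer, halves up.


H=169°, S=0.33, L=0.79
C = (1-|2L-1|)×S = (1-|0.58|)×0.33 = 0.1386
H' = H/60 = 169/60 ≈ 2.8167; X = C×(1-|H' mod 2 - 1|) = 0.11319
m = L - C/2 = 0.79 - 0.0693 = 0.7207
Sector ⌊H'⌋ = 2 → (R',G',B') = (0.0, 0.1386, 0.11319)
RGB = ((R'+m)×255, (G'+m)×255, (B'+m)×255) = (183.7785, 219.1215, 212.64195)
Round half up → RGB(184, 219, 213)


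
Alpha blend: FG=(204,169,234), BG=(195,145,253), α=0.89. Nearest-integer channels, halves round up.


C = α×F + (1-α)×B, with 1-α = 0.11
R: 0.89×204 + 0.11×195 = 181.56 + 21.45 = 203.01 → 203
G: 0.89×169 + 0.11×145 = 150.41 + 15.95 = 166.36 → 166
B: 0.89×234 + 0.11×253 = 208.26 + 27.83 = 236.09 → 236
= RGB(203, 166, 236)


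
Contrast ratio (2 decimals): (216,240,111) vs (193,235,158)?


Linearize each sRGB channel c=v/255: c/12.92 if c ≤ 0.04045 else ((c+0.055)/1.055)^2.4
L = 0.2126×R_lin + 0.7152×G_lin + 0.0722×B_lin
Color 1 (216,240,111):
  R=216: 216/255≈0.8471 > 0.04045 → ((0.8471+0.055)/1.055)^2.4 ≈ 0.68669
  G=240: 240/255≈0.9412 > 0.04045 → ((0.9412+0.055)/1.055)^2.4 ≈ 0.87137
  B=111: 111/255≈0.4353 > 0.04045 → ((0.4353+0.055)/1.055)^2.4 ≈ 0.15896
  L1 = 0.2126×0.68669 + 0.7152×0.87137 + 0.0722×0.15896 ≈ 0.78067
Color 2 (193,235,158):
  R=193: 193/255≈0.7569 > 0.04045 → ((0.7569+0.055)/1.055)^2.4 ≈ 0.53328
  G=235: 235/255≈0.9216 > 0.04045 → ((0.9216+0.055)/1.055)^2.4 ≈ 0.83077
  B=158: 158/255≈0.6196 > 0.04045 → ((0.6196+0.055)/1.055)^2.4 ≈ 0.34191
  L2 = 0.2126×0.53328 + 0.7152×0.83077 + 0.0722×0.34191 ≈ 0.73223
Lighter = 0.78067, Darker = 0.73223
Ratio = (L_lighter + 0.05) / (L_darker + 0.05)
Ratio = (0.78067 + 0.05) / (0.73223 + 0.05) = 0.83067 / 0.78223 ≈ 1.0619
Ratio ≈ 1.06:1


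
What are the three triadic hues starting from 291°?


Triadic: equally spaced at 120° intervals
H1 = 291°
H2 = (291 + 120) mod 360 = 51°
H3 = (291 + 240) mod 360 = 171°
Triadic = 291°, 51°, 171°


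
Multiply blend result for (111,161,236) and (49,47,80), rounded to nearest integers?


Multiply: C = A×B/255, rounded to nearest integer
R: 111×49/255 = 5439/255 ≈ 21.329 → 21
G: 161×47/255 = 7567/255 ≈ 29.675 → 30
B: 236×80/255 = 18880/255 ≈ 74.039 → 74
= RGB(21, 30, 74)


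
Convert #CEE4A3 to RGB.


CE → 206 (R)
E4 → 228 (G)
A3 → 163 (B)
= RGB(206, 228, 163)


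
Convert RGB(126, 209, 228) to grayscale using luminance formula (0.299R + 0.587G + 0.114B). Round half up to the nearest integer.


Gray = 0.299×R + 0.587×G + 0.114×B
Gray = 0.299×126 + 0.587×209 + 0.114×228
Gray = 37.674 + 122.683 + 25.992
Gray = 186.349 → round half up → 186
Gray = 186


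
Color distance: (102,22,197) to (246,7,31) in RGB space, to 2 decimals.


d = √[(R₁-R₂)² + (G₁-G₂)² + (B₁-B₂)²]
d = √[(102-246)² + (22-7)² + (197-31)²]
d = √[20736 + 225 + 27556]
d = √48517
d ≈ 220.27


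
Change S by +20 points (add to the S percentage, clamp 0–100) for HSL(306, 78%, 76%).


Original S = 78%
Adjustment = +20 percentage points
New S = 78 + (20) = 98
Clamp to [0, 100] → 98
= HSL(306°, 98%, 76%)


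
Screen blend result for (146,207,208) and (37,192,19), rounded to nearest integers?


Screen: C = 255 - (255-A)×(255-B)/255, rounded to nearest integer
R: 255 - (255-146)×(255-37)/255 = 255 - 23762/255 ≈ 255 - 93.184 = 161.816 → 162
G: 255 - (255-207)×(255-192)/255 = 255 - 3024/255 ≈ 255 - 11.859 = 243.141 → 243
B: 255 - (255-208)×(255-19)/255 = 255 - 11092/255 ≈ 255 - 43.498 = 211.502 → 212
= RGB(162, 243, 212)


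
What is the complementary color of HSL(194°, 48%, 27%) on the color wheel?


Complement = opposite side of color wheel = hue + 180°
H' = (194 + 180) mod 360 = 14°
S and L unchanged.
= HSL(14°, 48%, 27%)


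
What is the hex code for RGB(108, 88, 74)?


R = 108 → 6C (hex)
G = 88 → 58 (hex)
B = 74 → 4A (hex)
Hex = #6C584A


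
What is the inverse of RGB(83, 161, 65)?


Invert: (255-R, 255-G, 255-B)
R: 255-83 = 172
G: 255-161 = 94
B: 255-65 = 190
= RGB(172, 94, 190)


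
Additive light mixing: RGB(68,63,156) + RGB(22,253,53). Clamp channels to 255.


Additive: each channel = min(255, C₁+C₂)
R: 68+22 = 90 → 90
G: 63+253 = 316 → 255
B: 156+53 = 209 → 209
= RGB(90, 255, 209)


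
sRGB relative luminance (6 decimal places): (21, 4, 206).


Linearize each channel (sRGB transfer function): c = v/255; c_lin = c/12.92 if c ≤ 0.04045, else ((c+0.055)/1.055)^2.4
  R: 21/255 ≈ 0.082353 > 0.04045 → ((0.082353+0.055)/1.055)^2.4 ≈ 0.007499
  G: 4/255 ≈ 0.015686 ≤ 0.04045 → 0.015686/12.92 ≈ 0.001214
  B: 206/255 ≈ 0.807843 > 0.04045 → ((0.807843+0.055)/1.055)^2.4 ≈ 0.617207
R_lin = 0.007499, G_lin = 0.001214, B_lin = 0.617207
L = 0.2126×R + 0.7152×G + 0.0722×B
L = 0.2126×0.007499 + 0.7152×0.001214 + 0.0722×0.617207
L ≈ 0.047025


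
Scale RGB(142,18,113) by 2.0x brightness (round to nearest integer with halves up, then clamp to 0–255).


Multiply each channel by 2.0, round half up, clamp to [0, 255]
R: 142×2.0 = 284 → clamp → 255
G: 18×2.0 = 36
B: 113×2.0 = 226
= RGB(255, 36, 226)


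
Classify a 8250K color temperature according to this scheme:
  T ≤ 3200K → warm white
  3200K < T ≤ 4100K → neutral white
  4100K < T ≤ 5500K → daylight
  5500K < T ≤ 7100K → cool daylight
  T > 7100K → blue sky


Temperature: 8250K
8250K > 7100K → blue sky
Classification: blue sky


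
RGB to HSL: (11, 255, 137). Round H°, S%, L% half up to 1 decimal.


Normalize: R'=11/255≈0.0431, G'=255/255≈1.0000, B'=137/255≈0.5373
Max=255/255, Min=11/255, Δ=Max-Min=244/255
L = (Max+Min)/2 = (255+11)/510 = 266/510 = 0.52156… → L = 52.2%
L > 0.5 → S = Δ/(2-Max-Min) = 244/(510-255-11) = 244/244 = 1 → S = 100.0%
(the 1/255 factors cancel in S and H, so raw channel differences can be used)
Max is G' → H = 60 × ((B-R)/Δ + 2) = 60 × ((137-11)/244 + 2)
  126/244 + 2 = 0.5163… + 2 = 2.5163…
  H = 60 × 2.5163… = 150.983…° → H = 151.0°
= HSL(151.0°, 100.0%, 52.2%)


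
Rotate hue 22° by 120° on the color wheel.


New hue = (H + rotation) mod 360
New hue = (22 + 120) mod 360
= 142 mod 360
= 142°


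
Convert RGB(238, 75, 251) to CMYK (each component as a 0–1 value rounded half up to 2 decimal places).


R'=238/255≈0.9333, G'=75/255≈0.2941, B'=251/255≈0.9843
K = 1 - max(R',G',B') = 1 - 251/255 = 4/255 = 0.01568… → 0.02
(1-R'-K)/(1-K) simplifies to (max-R)/max with max = 251:
C = (251-238)/251 = 13/251 = 0.05179… → 0.05
M = (251-75)/251 = 176/251 = 0.70119… → 0.70
Y = (251-251)/251 = 0/251 = 0 → 0.00
= CMYK(0.05, 0.70, 0.00, 0.02)


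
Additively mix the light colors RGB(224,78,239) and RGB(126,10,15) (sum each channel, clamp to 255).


Additive: each channel = min(255, C₁+C₂)
R: 224+126 = 350 → 255
G: 78+10 = 88 → 88
B: 239+15 = 254 → 254
= RGB(255, 88, 254)


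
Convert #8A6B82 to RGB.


8A → 138 (R)
6B → 107 (G)
82 → 130 (B)
= RGB(138, 107, 130)


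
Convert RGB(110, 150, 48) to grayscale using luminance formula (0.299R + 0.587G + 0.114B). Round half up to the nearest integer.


Gray = 0.299×R + 0.587×G + 0.114×B
Gray = 0.299×110 + 0.587×150 + 0.114×48
Gray = 32.890 + 88.050 + 5.472
Gray = 126.412 → round half up → 126
Gray = 126


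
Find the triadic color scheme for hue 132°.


Triadic: equally spaced at 120° intervals
H1 = 132°
H2 = (132 + 120) mod 360 = 252°
H3 = (132 + 240) mod 360 = 12°
Triadic = 132°, 252°, 12°


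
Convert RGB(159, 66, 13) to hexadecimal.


R = 159 → 9F (hex)
G = 66 → 42 (hex)
B = 13 → 0D (hex)
Hex = #9F420D


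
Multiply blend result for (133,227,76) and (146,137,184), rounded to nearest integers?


Multiply: C = A×B/255, rounded to nearest integer
R: 133×146/255 = 19418/255 ≈ 76.149 → 76
G: 227×137/255 = 31099/255 ≈ 121.957 → 122
B: 76×184/255 = 13984/255 ≈ 54.839 → 55
= RGB(76, 122, 55)


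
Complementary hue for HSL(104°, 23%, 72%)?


Complement = opposite side of color wheel = hue + 180°
H' = (104 + 180) mod 360 = 284°
S and L unchanged.
= HSL(284°, 23%, 72%)


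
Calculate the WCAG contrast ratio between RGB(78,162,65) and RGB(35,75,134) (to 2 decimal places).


Linearize each sRGB channel c=v/255: c/12.92 if c ≤ 0.04045 else ((c+0.055)/1.055)^2.4
L = 0.2126×R_lin + 0.7152×G_lin + 0.0722×B_lin
Color 1 (78,162,65):
  R=78: 78/255≈0.3059 > 0.04045 → ((0.3059+0.055)/1.055)^2.4 ≈ 0.07619
  G=162: 162/255≈0.6353 > 0.04045 → ((0.6353+0.055)/1.055)^2.4 ≈ 0.36131
  B=65: 65/255≈0.2549 > 0.04045 → ((0.2549+0.055)/1.055)^2.4 ≈ 0.05286
  L1 = 0.2126×0.07619 + 0.7152×0.36131 + 0.0722×0.05286 ≈ 0.27842
Color 2 (35,75,134):
  R=35: 35/255≈0.1373 > 0.04045 → ((0.1373+0.055)/1.055)^2.4 ≈ 0.01681
  G=75: 75/255≈0.2941 > 0.04045 → ((0.2941+0.055)/1.055)^2.4 ≈ 0.07036
  B=134: 134/255≈0.5255 > 0.04045 → ((0.5255+0.055)/1.055)^2.4 ≈ 0.23840
  L2 = 0.2126×0.01681 + 0.7152×0.07036 + 0.0722×0.23840 ≈ 0.07111
Lighter = 0.27842, Darker = 0.07111
Ratio = (L_lighter + 0.05) / (L_darker + 0.05)
Ratio = (0.27842 + 0.05) / (0.07111 + 0.05) = 0.32842 / 0.12111 ≈ 2.7118
Ratio ≈ 2.71:1


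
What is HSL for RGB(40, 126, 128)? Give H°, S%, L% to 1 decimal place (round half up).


Normalize: R'=40/255≈0.1569, G'=126/255≈0.4941, B'=128/255≈0.5020
Max=128/255, Min=40/255, Δ=Max-Min=88/255
L = (Max+Min)/2 = (128+40)/510 = 168/510 = 0.32941… → L = 32.9%
L ≤ 0.5 → S = Δ/(Max+Min) = 88/(128+40) = 88/168 = 0.52380… → S = 52.4%
(the 1/255 factors cancel in S and H, so raw channel differences can be used)
Max is B' → H = 60 × ((R-G)/Δ + 4) = 60 × ((40-126)/88 + 4)
  -86/88 + 4 = -0.9772… + 4 = 3.0227…
  H = 60 × 3.0227… = 181.363…° → H = 181.4°
= HSL(181.4°, 52.4%, 32.9%)


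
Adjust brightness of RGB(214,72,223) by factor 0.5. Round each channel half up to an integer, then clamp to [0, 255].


Multiply each channel by 0.5, round half up, clamp to [0, 255]
R: 214×0.5 = 107
G: 72×0.5 = 36
B: 223×0.5 = 111.5 → round → 112
= RGB(107, 36, 112)


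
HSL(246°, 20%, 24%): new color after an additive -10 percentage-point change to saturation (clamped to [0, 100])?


Original S = 20%
Adjustment = -10 percentage points
New S = 20 + (-10) = 10
Clamp to [0, 100] → 10
= HSL(246°, 10%, 24%)


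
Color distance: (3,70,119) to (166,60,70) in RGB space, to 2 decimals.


d = √[(R₁-R₂)² + (G₁-G₂)² + (B₁-B₂)²]
d = √[(3-166)² + (70-60)² + (119-70)²]
d = √[26569 + 100 + 2401]
d = √29070
d ≈ 170.50


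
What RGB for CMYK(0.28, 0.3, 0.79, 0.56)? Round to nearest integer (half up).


R = 255 × (1-C) × (1-K) = 255 × 0.72 × 0.44 = 80.784 → 81
G = 255 × (1-M) × (1-K) = 255 × 0.70 × 0.44 = 78.54 → 79
B = 255 × (1-Y) × (1-K) = 255 × 0.21 × 0.44 = 23.562 → 24
= RGB(81, 79, 24)


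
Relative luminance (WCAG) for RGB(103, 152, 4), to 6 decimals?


Linearize each channel (sRGB transfer function): c = v/255; c_lin = c/12.92 if c ≤ 0.04045, else ((c+0.055)/1.055)^2.4
  R: 103/255 ≈ 0.403922 > 0.04045 → ((0.403922+0.055)/1.055)^2.4 ≈ 0.135633
  G: 152/255 ≈ 0.596078 > 0.04045 → ((0.596078+0.055)/1.055)^2.4 ≈ 0.313989
  B: 4/255 ≈ 0.015686 ≤ 0.04045 → 0.015686/12.92 ≈ 0.001214
R_lin = 0.135633, G_lin = 0.313989, B_lin = 0.001214
L = 0.2126×R + 0.7152×G + 0.0722×B
L = 0.2126×0.135633 + 0.7152×0.313989 + 0.0722×0.001214
L ≈ 0.253488


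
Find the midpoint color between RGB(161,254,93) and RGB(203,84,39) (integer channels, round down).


Midpoint: each channel = ⌊(C₁+C₂)/2⌋
R: ⌊(161+203)/2⌋ = 182
G: ⌊(254+84)/2⌋ = 169
B: ⌊(93+39)/2⌋ = 66
= RGB(182, 169, 66)


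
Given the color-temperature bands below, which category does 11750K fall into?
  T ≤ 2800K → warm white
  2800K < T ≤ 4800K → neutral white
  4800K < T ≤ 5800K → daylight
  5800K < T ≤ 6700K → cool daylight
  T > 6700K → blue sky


Temperature: 11750K
11750K > 6700K → blue sky
Classification: blue sky


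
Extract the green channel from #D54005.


Color: #D54005
R = D5 = 213
G = 40 = 64
B = 05 = 5
Green = 64


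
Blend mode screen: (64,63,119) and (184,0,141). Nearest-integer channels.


Screen: C = 255 - (255-A)×(255-B)/255, rounded to nearest integer
R: 255 - (255-64)×(255-184)/255 = 255 - 13561/255 ≈ 255 - 53.180 = 201.820 → 202
G: 255 - (255-63)×(255-0)/255 = 255 - 48960/255 ≈ 255 - 192.000 = 63.000 → 63
B: 255 - (255-119)×(255-141)/255 = 255 - 15504/255 ≈ 255 - 60.800 = 194.200 → 194
= RGB(202, 63, 194)


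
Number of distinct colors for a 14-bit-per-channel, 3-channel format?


Total bits = 14 bits/channel × 3 channels = 42 bits
Distinct colors = 2^42
= 4,398,046,511,104 colors


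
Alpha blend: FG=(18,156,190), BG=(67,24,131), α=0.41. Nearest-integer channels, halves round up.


C = α×F + (1-α)×B, with 1-α = 0.59
R: 0.41×18 + 0.59×67 = 7.38 + 39.53 = 46.91 → 47
G: 0.41×156 + 0.59×24 = 63.96 + 14.16 = 78.12 → 78
B: 0.41×190 + 0.59×131 = 77.90 + 77.29 = 155.19 → 155
= RGB(47, 78, 155)


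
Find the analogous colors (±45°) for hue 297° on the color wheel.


Base hue: 297°
Left analog: (297 - 45) mod 360 = 252°
Right analog: (297 + 45) mod 360 = 342°
Analogous hues = 252° and 342°


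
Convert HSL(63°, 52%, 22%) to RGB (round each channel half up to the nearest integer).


H=63°, S=0.52, L=0.22
C = (1-|2L-1|)×S = (1-|-0.56|)×0.52 = 0.2288
H' = H/60 = 63/60 ≈ 1.0500; X = C×(1-|H' mod 2 - 1|) = 0.21736
m = L - C/2 = 0.22 - 0.1144 = 0.1056
Sector ⌊H'⌋ = 1 → (R',G',B') = (0.21736, 0.2288, 0.0)
RGB = ((R'+m)×255, (G'+m)×255, (B'+m)×255) = (82.3548, 85.272, 26.928)
Round half up → RGB(82, 85, 27)


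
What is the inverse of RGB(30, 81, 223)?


Invert: (255-R, 255-G, 255-B)
R: 255-30 = 225
G: 255-81 = 174
B: 255-223 = 32
= RGB(225, 174, 32)


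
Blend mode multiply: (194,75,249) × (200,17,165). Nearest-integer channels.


Multiply: C = A×B/255, rounded to nearest integer
R: 194×200/255 = 38800/255 ≈ 152.157 → 152
G: 75×17/255 = 1275/255 ≈ 5.000 → 5
B: 249×165/255 = 41085/255 ≈ 161.118 → 161
= RGB(152, 5, 161)


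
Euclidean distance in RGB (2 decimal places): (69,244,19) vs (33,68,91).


d = √[(R₁-R₂)² + (G₁-G₂)² + (B₁-B₂)²]
d = √[(69-33)² + (244-68)² + (19-91)²]
d = √[1296 + 30976 + 5184]
d = √37456
d ≈ 193.54


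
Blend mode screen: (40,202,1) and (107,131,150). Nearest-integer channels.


Screen: C = 255 - (255-A)×(255-B)/255, rounded to nearest integer
R: 255 - (255-40)×(255-107)/255 = 255 - 31820/255 ≈ 255 - 124.784 = 130.216 → 130
G: 255 - (255-202)×(255-131)/255 = 255 - 6572/255 ≈ 255 - 25.773 = 229.227 → 229
B: 255 - (255-1)×(255-150)/255 = 255 - 26670/255 ≈ 255 - 104.588 = 150.412 → 150
= RGB(130, 229, 150)


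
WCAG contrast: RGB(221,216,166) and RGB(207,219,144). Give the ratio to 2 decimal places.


Linearize each sRGB channel c=v/255: c/12.92 if c ≤ 0.04045 else ((c+0.055)/1.055)^2.4
L = 0.2126×R_lin + 0.7152×G_lin + 0.0722×B_lin
Color 1 (221,216,166):
  R=221: 221/255≈0.8667 > 0.04045 → ((0.8667+0.055)/1.055)^2.4 ≈ 0.72306
  G=216: 216/255≈0.8471 > 0.04045 → ((0.8471+0.055)/1.055)^2.4 ≈ 0.68669
  B=166: 166/255≈0.6510 > 0.04045 → ((0.6510+0.055)/1.055)^2.4 ≈ 0.38133
  L1 = 0.2126×0.72306 + 0.7152×0.68669 + 0.0722×0.38133 ≈ 0.67237
Color 2 (207,219,144):
  R=207: 207/255≈0.8118 > 0.04045 → ((0.8118+0.055)/1.055)^2.4 ≈ 0.62396
  G=219: 219/255≈0.8588 > 0.04045 → ((0.8588+0.055)/1.055)^2.4 ≈ 0.70838
  B=144: 144/255≈0.5647 > 0.04045 → ((0.5647+0.055)/1.055)^2.4 ≈ 0.27889
  L2 = 0.2126×0.62396 + 0.7152×0.70838 + 0.0722×0.27889 ≈ 0.65942
Lighter = 0.67237, Darker = 0.65942
Ratio = (L_lighter + 0.05) / (L_darker + 0.05)
Ratio = (0.67237 + 0.05) / (0.65942 + 0.05) = 0.72237 / 0.70942 ≈ 1.0183
Ratio ≈ 1.02:1


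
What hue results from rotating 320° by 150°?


New hue = (H + rotation) mod 360
New hue = (320 + 150) mod 360
= 470 mod 360
= 110°


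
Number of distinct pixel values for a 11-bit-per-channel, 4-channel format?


Total bits = 11 bits/channel × 4 channels = 44 bits
Distinct pixel values = 2^44
= 17,592,186,044,416 pixel values


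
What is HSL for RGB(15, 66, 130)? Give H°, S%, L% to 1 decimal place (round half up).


Normalize: R'=15/255≈0.0588, G'=66/255≈0.2588, B'=130/255≈0.5098
Max=130/255, Min=15/255, Δ=Max-Min=115/255
L = (Max+Min)/2 = (130+15)/510 = 145/510 = 0.28431… → L = 28.4%
L ≤ 0.5 → S = Δ/(Max+Min) = 115/(130+15) = 115/145 = 0.79310… → S = 79.3%
(the 1/255 factors cancel in S and H, so raw channel differences can be used)
Max is B' → H = 60 × ((R-G)/Δ + 4) = 60 × ((15-66)/115 + 4)
  -51/115 + 4 = -0.4434… + 4 = 3.5565…
  H = 60 × 3.5565… = 213.391…° → H = 213.4°
= HSL(213.4°, 79.3%, 28.4%)


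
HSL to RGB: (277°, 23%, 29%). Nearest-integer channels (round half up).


H=277°, S=0.23, L=0.29
C = (1-|2L-1|)×S = (1-|-0.42|)×0.23 = 0.1334
H' = H/60 = 277/60 ≈ 4.6167; X = C×(1-|H' mod 2 - 1|) ≈ 0.0823
m = L - C/2 = 0.29 - 0.0667 = 0.2233
Sector ⌊H'⌋ = 4 → (R',G',B') = (≈0.0823, 0.0, 0.1334)
RGB = ((R'+m)×255, (G'+m)×255, (B'+m)×255) = (77.91865, 56.9415, 90.9585)
Round half up → RGB(78, 57, 91)


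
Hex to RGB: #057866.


05 → 5 (R)
78 → 120 (G)
66 → 102 (B)
= RGB(5, 120, 102)


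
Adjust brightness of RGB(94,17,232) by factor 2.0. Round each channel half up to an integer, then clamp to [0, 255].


Multiply each channel by 2.0, round half up, clamp to [0, 255]
R: 94×2.0 = 188
G: 17×2.0 = 34
B: 232×2.0 = 464 → clamp → 255
= RGB(188, 34, 255)


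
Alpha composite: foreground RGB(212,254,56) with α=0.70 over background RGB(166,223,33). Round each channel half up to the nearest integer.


C = α×F + (1-α)×B, with 1-α = 0.30
R: 0.70×212 + 0.30×166 = 148.40 + 49.80 = 198.20 → 198
G: 0.70×254 + 0.30×223 = 177.80 + 66.90 = 244.70 → 245
B: 0.70×56 + 0.30×33 = 39.20 + 9.90 = 49.10 → 49
= RGB(198, 245, 49)


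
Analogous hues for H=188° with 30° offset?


Base hue: 188°
Left analog: (188 - 30) mod 360 = 158°
Right analog: (188 + 30) mod 360 = 218°
Analogous hues = 158° and 218°


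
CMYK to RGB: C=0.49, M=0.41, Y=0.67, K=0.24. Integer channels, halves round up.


R = 255 × (1-C) × (1-K) = 255 × 0.51 × 0.76 = 98.838 → 99
G = 255 × (1-M) × (1-K) = 255 × 0.59 × 0.76 = 114.342 → 114
B = 255 × (1-Y) × (1-K) = 255 × 0.33 × 0.76 = 63.954 → 64
= RGB(99, 114, 64)


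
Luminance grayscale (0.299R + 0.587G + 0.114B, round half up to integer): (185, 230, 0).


Gray = 0.299×R + 0.587×G + 0.114×B
Gray = 0.299×185 + 0.587×230 + 0.114×0
Gray = 55.315 + 135.010 + 0.000
Gray = 190.325 → round half up → 190
Gray = 190


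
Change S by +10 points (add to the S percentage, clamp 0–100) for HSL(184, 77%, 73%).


Original S = 77%
Adjustment = +10 percentage points
New S = 77 + (10) = 87
Clamp to [0, 100] → 87
= HSL(184°, 87%, 73%)


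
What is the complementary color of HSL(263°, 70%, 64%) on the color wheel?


Complement = opposite side of color wheel = hue + 180°
H' = (263 + 180) mod 360 = 83°
S and L unchanged.
= HSL(83°, 70%, 64%)


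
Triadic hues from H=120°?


Triadic: equally spaced at 120° intervals
H1 = 120°
H2 = (120 + 120) mod 360 = 240°
H3 = (120 + 240) mod 360 = 0°
Triadic = 120°, 240°, 0°


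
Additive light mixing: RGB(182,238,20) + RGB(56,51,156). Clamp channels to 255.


Additive: each channel = min(255, C₁+C₂)
R: 182+56 = 238 → 238
G: 238+51 = 289 → 255
B: 20+156 = 176 → 176
= RGB(238, 255, 176)


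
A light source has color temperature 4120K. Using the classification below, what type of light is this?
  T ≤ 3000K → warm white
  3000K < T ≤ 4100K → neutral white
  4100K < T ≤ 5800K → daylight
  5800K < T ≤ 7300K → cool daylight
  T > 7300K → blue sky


Temperature: 4120K
4100K < 4120K ≤ 5800K → daylight
Classification: daylight


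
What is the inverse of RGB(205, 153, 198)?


Invert: (255-R, 255-G, 255-B)
R: 255-205 = 50
G: 255-153 = 102
B: 255-198 = 57
= RGB(50, 102, 57)


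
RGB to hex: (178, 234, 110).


R = 178 → B2 (hex)
G = 234 → EA (hex)
B = 110 → 6E (hex)
Hex = #B2EA6E


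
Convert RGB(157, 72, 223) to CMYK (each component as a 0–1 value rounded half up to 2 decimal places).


R'=157/255≈0.6157, G'=72/255≈0.2824, B'=223/255≈0.8745
K = 1 - max(R',G',B') = 1 - 223/255 = 32/255 = 0.12549… → 0.13
(1-R'-K)/(1-K) simplifies to (max-R)/max with max = 223:
C = (223-157)/223 = 66/223 = 0.29596… → 0.30
M = (223-72)/223 = 151/223 = 0.67713… → 0.68
Y = (223-223)/223 = 0/223 = 0 → 0.00
= CMYK(0.30, 0.68, 0.00, 0.13)


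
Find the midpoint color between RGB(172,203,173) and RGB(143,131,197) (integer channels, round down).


Midpoint: each channel = ⌊(C₁+C₂)/2⌋
R: ⌊(172+143)/2⌋ = 157
G: ⌊(203+131)/2⌋ = 167
B: ⌊(173+197)/2⌋ = 185
= RGB(157, 167, 185)


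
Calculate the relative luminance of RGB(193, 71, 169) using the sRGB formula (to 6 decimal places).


Linearize each channel (sRGB transfer function): c = v/255; c_lin = c/12.92 if c ≤ 0.04045, else ((c+0.055)/1.055)^2.4
  R: 193/255 ≈ 0.756863 > 0.04045 → ((0.756863+0.055)/1.055)^2.4 ≈ 0.533276
  G: 71/255 ≈ 0.278431 > 0.04045 → ((0.278431+0.055)/1.055)^2.4 ≈ 0.063010
  B: 169/255 ≈ 0.662745 > 0.04045 → ((0.662745+0.055)/1.055)^2.4 ≈ 0.396755
R_lin = 0.533276, G_lin = 0.063010, B_lin = 0.396755
L = 0.2126×R + 0.7152×G + 0.0722×B
L = 0.2126×0.533276 + 0.7152×0.063010 + 0.0722×0.396755
L ≈ 0.187085


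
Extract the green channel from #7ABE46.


Color: #7ABE46
R = 7A = 122
G = BE = 190
B = 46 = 70
Green = 190


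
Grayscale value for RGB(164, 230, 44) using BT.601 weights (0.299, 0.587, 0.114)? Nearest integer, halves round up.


Gray = 0.299×R + 0.587×G + 0.114×B
Gray = 0.299×164 + 0.587×230 + 0.114×44
Gray = 49.036 + 135.010 + 5.016
Gray = 189.062 → round half up → 189
Gray = 189


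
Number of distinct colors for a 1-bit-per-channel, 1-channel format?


Total bits = 1 bits/channel × 1 channels = 1 bits
Distinct colors = 2^1
= 2 colors


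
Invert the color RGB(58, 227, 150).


Invert: (255-R, 255-G, 255-B)
R: 255-58 = 197
G: 255-227 = 28
B: 255-150 = 105
= RGB(197, 28, 105)


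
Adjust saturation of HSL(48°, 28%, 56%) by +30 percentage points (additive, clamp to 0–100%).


Original S = 28%
Adjustment = +30 percentage points
New S = 28 + (30) = 58
Clamp to [0, 100] → 58
= HSL(48°, 58%, 56%)


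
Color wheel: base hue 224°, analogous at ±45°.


Base hue: 224°
Left analog: (224 - 45) mod 360 = 179°
Right analog: (224 + 45) mod 360 = 269°
Analogous hues = 179° and 269°


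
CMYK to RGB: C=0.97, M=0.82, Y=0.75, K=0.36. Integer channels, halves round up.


R = 255 × (1-C) × (1-K) = 255 × 0.03 × 0.64 = 4.896 → 5
G = 255 × (1-M) × (1-K) = 255 × 0.18 × 0.64 = 29.376 → 29
B = 255 × (1-Y) × (1-K) = 255 × 0.25 × 0.64 = 40.8 → 41
= RGB(5, 29, 41)


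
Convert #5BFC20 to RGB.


5B → 91 (R)
FC → 252 (G)
20 → 32 (B)
= RGB(91, 252, 32)


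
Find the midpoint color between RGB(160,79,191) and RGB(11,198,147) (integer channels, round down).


Midpoint: each channel = ⌊(C₁+C₂)/2⌋
R: ⌊(160+11)/2⌋ = 85
G: ⌊(79+198)/2⌋ = 138
B: ⌊(191+147)/2⌋ = 169
= RGB(85, 138, 169)


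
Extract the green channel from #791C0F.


Color: #791C0F
R = 79 = 121
G = 1C = 28
B = 0F = 15
Green = 28


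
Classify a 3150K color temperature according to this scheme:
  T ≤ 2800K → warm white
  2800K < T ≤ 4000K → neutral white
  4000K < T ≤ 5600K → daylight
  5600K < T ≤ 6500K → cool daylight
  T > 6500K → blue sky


Temperature: 3150K
2800K < 3150K ≤ 4000K → neutral white
Classification: neutral white


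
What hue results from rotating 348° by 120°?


New hue = (H + rotation) mod 360
New hue = (348 + 120) mod 360
= 468 mod 360
= 108°


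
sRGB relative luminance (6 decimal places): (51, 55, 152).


Linearize each channel (sRGB transfer function): c = v/255; c_lin = c/12.92 if c ≤ 0.04045, else ((c+0.055)/1.055)^2.4
  R: 51/255 ≈ 0.200000 > 0.04045 → ((0.200000+0.055)/1.055)^2.4 ≈ 0.033105
  G: 55/255 ≈ 0.215686 > 0.04045 → ((0.215686+0.055)/1.055)^2.4 ≈ 0.038204
  B: 152/255 ≈ 0.596078 > 0.04045 → ((0.596078+0.055)/1.055)^2.4 ≈ 0.313989
R_lin = 0.033105, G_lin = 0.038204, B_lin = 0.313989
L = 0.2126×R + 0.7152×G + 0.0722×B
L = 0.2126×0.033105 + 0.7152×0.038204 + 0.0722×0.313989
L ≈ 0.057032


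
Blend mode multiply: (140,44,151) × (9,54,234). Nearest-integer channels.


Multiply: C = A×B/255, rounded to nearest integer
R: 140×9/255 = 1260/255 ≈ 4.941 → 5
G: 44×54/255 = 2376/255 ≈ 9.318 → 9
B: 151×234/255 = 35334/255 ≈ 138.565 → 139
= RGB(5, 9, 139)


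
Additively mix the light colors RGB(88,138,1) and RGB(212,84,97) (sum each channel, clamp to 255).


Additive: each channel = min(255, C₁+C₂)
R: 88+212 = 300 → 255
G: 138+84 = 222 → 222
B: 1+97 = 98 → 98
= RGB(255, 222, 98)


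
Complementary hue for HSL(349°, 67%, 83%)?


Complement = opposite side of color wheel = hue + 180°
H' = (349 + 180) mod 360 = 169°
S and L unchanged.
= HSL(169°, 67%, 83%)


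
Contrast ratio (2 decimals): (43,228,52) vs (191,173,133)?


Linearize each sRGB channel c=v/255: c/12.92 if c ≤ 0.04045 else ((c+0.055)/1.055)^2.4
L = 0.2126×R_lin + 0.7152×G_lin + 0.0722×B_lin
Color 1 (43,228,52):
  R=43: 43/255≈0.1686 > 0.04045 → ((0.1686+0.055)/1.055)^2.4 ≈ 0.02416
  G=228: 228/255≈0.8941 > 0.04045 → ((0.8941+0.055)/1.055)^2.4 ≈ 0.77582
  B=52: 52/255≈0.2039 > 0.04045 → ((0.2039+0.055)/1.055)^2.4 ≈ 0.03434
  L1 = 0.2126×0.02416 + 0.7152×0.77582 + 0.0722×0.03434 ≈ 0.56248
Color 2 (191,173,133):
  R=191: 191/255≈0.7490 > 0.04045 → ((0.7490+0.055)/1.055)^2.4 ≈ 0.52100
  G=173: 173/255≈0.6784 > 0.04045 → ((0.6784+0.055)/1.055)^2.4 ≈ 0.41789
  B=133: 133/255≈0.5216 > 0.04045 → ((0.5216+0.055)/1.055)^2.4 ≈ 0.23455
  L2 = 0.2126×0.52100 + 0.7152×0.41789 + 0.0722×0.23455 ≈ 0.42657
Lighter = 0.56248, Darker = 0.42657
Ratio = (L_lighter + 0.05) / (L_darker + 0.05)
Ratio = (0.56248 + 0.05) / (0.42657 + 0.05) = 0.61248 / 0.47657 ≈ 1.2852
Ratio ≈ 1.29:1


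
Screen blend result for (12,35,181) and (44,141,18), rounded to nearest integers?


Screen: C = 255 - (255-A)×(255-B)/255, rounded to nearest integer
R: 255 - (255-12)×(255-44)/255 = 255 - 51273/255 ≈ 255 - 201.071 = 53.929 → 54
G: 255 - (255-35)×(255-141)/255 = 255 - 25080/255 ≈ 255 - 98.353 = 156.647 → 157
B: 255 - (255-181)×(255-18)/255 = 255 - 17538/255 ≈ 255 - 68.776 = 186.224 → 186
= RGB(54, 157, 186)


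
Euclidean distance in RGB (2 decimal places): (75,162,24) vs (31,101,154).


d = √[(R₁-R₂)² + (G₁-G₂)² + (B₁-B₂)²]
d = √[(75-31)² + (162-101)² + (24-154)²]
d = √[1936 + 3721 + 16900]
d = √22557
d ≈ 150.19


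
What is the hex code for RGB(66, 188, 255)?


R = 66 → 42 (hex)
G = 188 → BC (hex)
B = 255 → FF (hex)
Hex = #42BCFF


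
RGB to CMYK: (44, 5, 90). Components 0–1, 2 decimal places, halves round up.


R'=44/255≈0.1725, G'=5/255≈0.0196, B'=90/255≈0.3529
K = 1 - max(R',G',B') = 1 - 90/255 = 165/255 = 0.64705… → 0.65
(1-R'-K)/(1-K) simplifies to (max-R)/max with max = 90:
C = (90-44)/90 = 46/90 = 0.51111… → 0.51
M = (90-5)/90 = 85/90 = 0.94444… → 0.94
Y = (90-90)/90 = 0/90 = 0 → 0.00
= CMYK(0.51, 0.94, 0.00, 0.65)


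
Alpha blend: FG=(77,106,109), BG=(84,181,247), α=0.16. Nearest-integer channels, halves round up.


C = α×F + (1-α)×B, with 1-α = 0.84
R: 0.16×77 + 0.84×84 = 12.32 + 70.56 = 82.88 → 83
G: 0.16×106 + 0.84×181 = 16.96 + 152.04 = 169.00 → 169
B: 0.16×109 + 0.84×247 = 17.44 + 207.48 = 224.92 → 225
= RGB(83, 169, 225)


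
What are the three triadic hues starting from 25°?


Triadic: equally spaced at 120° intervals
H1 = 25°
H2 = (25 + 120) mod 360 = 145°
H3 = (25 + 240) mod 360 = 265°
Triadic = 25°, 145°, 265°


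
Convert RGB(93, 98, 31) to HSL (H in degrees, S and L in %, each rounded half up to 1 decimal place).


Normalize: R'=93/255≈0.3647, G'=98/255≈0.3843, B'=31/255≈0.1216
Max=98/255, Min=31/255, Δ=Max-Min=67/255
L = (Max+Min)/2 = (98+31)/510 = 129/510 = 0.25294… → L = 25.3%
L ≤ 0.5 → S = Δ/(Max+Min) = 67/(98+31) = 67/129 = 0.51937… → S = 51.9%
(the 1/255 factors cancel in S and H, so raw channel differences can be used)
Max is G' → H = 60 × ((B-R)/Δ + 2) = 60 × ((31-93)/67 + 2)
  -62/67 + 2 = -0.9253… + 2 = 1.0746…
  H = 60 × 1.0746… = 64.477…° → H = 64.5°
= HSL(64.5°, 51.9%, 25.3%)


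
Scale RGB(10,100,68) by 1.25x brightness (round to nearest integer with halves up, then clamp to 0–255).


Multiply each channel by 1.25, round half up, clamp to [0, 255]
R: 10×1.25 = 12.5 → round → 13
G: 100×1.25 = 125
B: 68×1.25 = 85
= RGB(13, 125, 85)


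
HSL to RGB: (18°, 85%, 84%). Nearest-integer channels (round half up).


H=18°, S=0.85, L=0.84
C = (1-|2L-1|)×S = (1-|0.68|)×0.85 = 0.272
H' = H/60 = 18/60 ≈ 0.3000; X = C×(1-|H' mod 2 - 1|) = 0.0816
m = L - C/2 = 0.84 - 0.136 = 0.704
Sector ⌊H'⌋ = 0 → (R',G',B') = (0.272, 0.0816, 0.0)
RGB = ((R'+m)×255, (G'+m)×255, (B'+m)×255) = (248.88, 200.328, 179.52)
Round half up → RGB(249, 200, 180)


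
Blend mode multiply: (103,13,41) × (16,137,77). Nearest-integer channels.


Multiply: C = A×B/255, rounded to nearest integer
R: 103×16/255 = 1648/255 ≈ 6.463 → 6
G: 13×137/255 = 1781/255 ≈ 6.984 → 7
B: 41×77/255 = 3157/255 ≈ 12.380 → 12
= RGB(6, 7, 12)


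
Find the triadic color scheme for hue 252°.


Triadic: equally spaced at 120° intervals
H1 = 252°
H2 = (252 + 120) mod 360 = 12°
H3 = (252 + 240) mod 360 = 132°
Triadic = 252°, 12°, 132°


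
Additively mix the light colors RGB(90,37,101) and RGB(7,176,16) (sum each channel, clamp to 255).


Additive: each channel = min(255, C₁+C₂)
R: 90+7 = 97 → 97
G: 37+176 = 213 → 213
B: 101+16 = 117 → 117
= RGB(97, 213, 117)


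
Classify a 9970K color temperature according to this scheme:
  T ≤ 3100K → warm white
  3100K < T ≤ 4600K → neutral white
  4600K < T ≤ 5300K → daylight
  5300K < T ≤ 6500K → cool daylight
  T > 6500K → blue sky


Temperature: 9970K
9970K > 6500K → blue sky
Classification: blue sky


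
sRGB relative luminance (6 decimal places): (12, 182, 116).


Linearize each channel (sRGB transfer function): c = v/255; c_lin = c/12.92 if c ≤ 0.04045, else ((c+0.055)/1.055)^2.4
  R: 12/255 ≈ 0.047059 > 0.04045 → ((0.047059+0.055)/1.055)^2.4 ≈ 0.003677
  G: 182/255 ≈ 0.713725 > 0.04045 → ((0.713725+0.055)/1.055)^2.4 ≈ 0.467784
  B: 116/255 ≈ 0.454902 > 0.04045 → ((0.454902+0.055)/1.055)^2.4 ≈ 0.174647
R_lin = 0.003677, G_lin = 0.467784, B_lin = 0.174647
L = 0.2126×R + 0.7152×G + 0.0722×B
L = 0.2126×0.003677 + 0.7152×0.467784 + 0.0722×0.174647
L ≈ 0.347950


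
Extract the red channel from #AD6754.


Color: #AD6754
R = AD = 173
G = 67 = 103
B = 54 = 84
Red = 173


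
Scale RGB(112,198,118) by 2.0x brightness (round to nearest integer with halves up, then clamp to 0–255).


Multiply each channel by 2.0, round half up, clamp to [0, 255]
R: 112×2.0 = 224
G: 198×2.0 = 396 → clamp → 255
B: 118×2.0 = 236
= RGB(224, 255, 236)


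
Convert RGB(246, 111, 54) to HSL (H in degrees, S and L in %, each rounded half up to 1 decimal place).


Normalize: R'=246/255≈0.9647, G'=111/255≈0.4353, B'=54/255≈0.2118
Max=246/255, Min=54/255, Δ=Max-Min=192/255
L = (Max+Min)/2 = (246+54)/510 = 300/510 = 0.58823… → L = 58.8%
L > 0.5 → S = Δ/(2-Max-Min) = 192/(510-246-54) = 192/210 = 0.91428… → S = 91.4%
(the 1/255 factors cancel in S and H, so raw channel differences can be used)
Max is R' → H = 60 × (((G-B)/Δ) mod 6) = 60 × (((111-54)/192) mod 6)
  57/192 = 0.2968…
  H = 60 × 0.2968… = 17.812…° → H = 17.8°
= HSL(17.8°, 91.4%, 58.8%)


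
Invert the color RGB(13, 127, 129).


Invert: (255-R, 255-G, 255-B)
R: 255-13 = 242
G: 255-127 = 128
B: 255-129 = 126
= RGB(242, 128, 126)


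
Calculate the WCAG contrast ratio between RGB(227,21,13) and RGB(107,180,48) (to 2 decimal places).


Linearize each sRGB channel c=v/255: c/12.92 if c ≤ 0.04045 else ((c+0.055)/1.055)^2.4
L = 0.2126×R_lin + 0.7152×G_lin + 0.0722×B_lin
Color 1 (227,21,13):
  R=227: 227/255≈0.8902 > 0.04045 → ((0.8902+0.055)/1.055)^2.4 ≈ 0.76815
  G=21: 21/255≈0.0824 > 0.04045 → ((0.0824+0.055)/1.055)^2.4 ≈ 0.00750
  B=13: 13/255≈0.0510 > 0.04045 → ((0.0510+0.055)/1.055)^2.4 ≈ 0.00402
  L1 = 0.2126×0.76815 + 0.7152×0.00750 + 0.0722×0.00402 ≈ 0.16896
Color 2 (107,180,48):
  R=107: 107/255≈0.4196 > 0.04045 → ((0.4196+0.055)/1.055)^2.4 ≈ 0.14703
  G=180: 180/255≈0.7059 > 0.04045 → ((0.7059+0.055)/1.055)^2.4 ≈ 0.45641
  B=48: 48/255≈0.1882 > 0.04045 → ((0.1882+0.055)/1.055)^2.4 ≈ 0.02956
  L2 = 0.2126×0.14703 + 0.7152×0.45641 + 0.0722×0.02956 ≈ 0.35982
Lighter = 0.35982, Darker = 0.16896
Ratio = (L_lighter + 0.05) / (L_darker + 0.05)
Ratio = (0.35982 + 0.05) / (0.16896 + 0.05) = 0.40982 / 0.21896 ≈ 1.8716
Ratio ≈ 1.87:1


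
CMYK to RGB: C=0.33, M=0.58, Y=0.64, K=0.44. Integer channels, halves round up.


R = 255 × (1-C) × (1-K) = 255 × 0.67 × 0.56 = 95.676 → 96
G = 255 × (1-M) × (1-K) = 255 × 0.42 × 0.56 = 59.976 → 60
B = 255 × (1-Y) × (1-K) = 255 × 0.36 × 0.56 = 51.408 → 51
= RGB(96, 60, 51)


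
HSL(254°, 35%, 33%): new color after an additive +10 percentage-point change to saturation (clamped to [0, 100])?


Original S = 35%
Adjustment = +10 percentage points
New S = 35 + (10) = 45
Clamp to [0, 100] → 45
= HSL(254°, 45%, 33%)


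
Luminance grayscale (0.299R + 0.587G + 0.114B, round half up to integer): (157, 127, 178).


Gray = 0.299×R + 0.587×G + 0.114×B
Gray = 0.299×157 + 0.587×127 + 0.114×178
Gray = 46.943 + 74.549 + 20.292
Gray = 141.784 → round half up → 142
Gray = 142


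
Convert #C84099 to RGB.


C8 → 200 (R)
40 → 64 (G)
99 → 153 (B)
= RGB(200, 64, 153)


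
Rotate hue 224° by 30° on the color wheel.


New hue = (H + rotation) mod 360
New hue = (224 + 30) mod 360
= 254 mod 360
= 254°


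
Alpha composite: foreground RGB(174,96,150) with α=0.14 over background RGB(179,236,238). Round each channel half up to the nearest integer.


C = α×F + (1-α)×B, with 1-α = 0.86
R: 0.14×174 + 0.86×179 = 24.36 + 153.94 = 178.30 → 178
G: 0.14×96 + 0.86×236 = 13.44 + 202.96 = 216.40 → 216
B: 0.14×150 + 0.86×238 = 21.00 + 204.68 = 225.68 → 226
= RGB(178, 216, 226)


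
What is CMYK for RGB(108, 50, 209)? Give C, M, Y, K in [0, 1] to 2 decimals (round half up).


R'=108/255≈0.4235, G'=50/255≈0.1961, B'=209/255≈0.8196
K = 1 - max(R',G',B') = 1 - 209/255 = 46/255 = 0.18039… → 0.18
(1-R'-K)/(1-K) simplifies to (max-R)/max with max = 209:
C = (209-108)/209 = 101/209 = 0.48325… → 0.48
M = (209-50)/209 = 159/209 = 0.76076… → 0.76
Y = (209-209)/209 = 0/209 = 0 → 0.00
= CMYK(0.48, 0.76, 0.00, 0.18)


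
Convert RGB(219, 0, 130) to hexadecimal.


R = 219 → DB (hex)
G = 0 → 00 (hex)
B = 130 → 82 (hex)
Hex = #DB0082


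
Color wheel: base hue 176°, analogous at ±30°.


Base hue: 176°
Left analog: (176 - 30) mod 360 = 146°
Right analog: (176 + 30) mod 360 = 206°
Analogous hues = 146° and 206°


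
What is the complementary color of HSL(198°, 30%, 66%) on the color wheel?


Complement = opposite side of color wheel = hue + 180°
H' = (198 + 180) mod 360 = 18°
S and L unchanged.
= HSL(18°, 30%, 66%)


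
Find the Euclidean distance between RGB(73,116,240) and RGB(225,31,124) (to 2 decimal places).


d = √[(R₁-R₂)² + (G₁-G₂)² + (B₁-B₂)²]
d = √[(73-225)² + (116-31)² + (240-124)²]
d = √[23104 + 7225 + 13456]
d = √43785
d ≈ 209.25


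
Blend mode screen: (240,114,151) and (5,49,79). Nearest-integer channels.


Screen: C = 255 - (255-A)×(255-B)/255, rounded to nearest integer
R: 255 - (255-240)×(255-5)/255 = 255 - 3750/255 ≈ 255 - 14.706 = 240.294 → 240
G: 255 - (255-114)×(255-49)/255 = 255 - 29046/255 ≈ 255 - 113.906 = 141.094 → 141
B: 255 - (255-151)×(255-79)/255 = 255 - 18304/255 ≈ 255 - 71.780 = 183.220 → 183
= RGB(240, 141, 183)


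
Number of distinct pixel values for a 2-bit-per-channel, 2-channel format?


Total bits = 2 bits/channel × 2 channels = 4 bits
Distinct pixel values = 2^4
= 16 pixel values


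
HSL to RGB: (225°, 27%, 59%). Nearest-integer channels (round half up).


H=225°, S=0.27, L=0.59
C = (1-|2L-1|)×S = (1-|0.18|)×0.27 = 0.2214
H' = H/60 = 225/60 ≈ 3.7500; X = C×(1-|H' mod 2 - 1|) = 0.05535
m = L - C/2 = 0.59 - 0.1107 = 0.4793
Sector ⌊H'⌋ = 3 → (R',G',B') = (0.0, 0.05535, 0.2214)
RGB = ((R'+m)×255, (G'+m)×255, (B'+m)×255) = (122.2215, 136.33575, 178.6785)
Round half up → RGB(122, 136, 179)


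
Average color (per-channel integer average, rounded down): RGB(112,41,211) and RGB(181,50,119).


Midpoint: each channel = ⌊(C₁+C₂)/2⌋
R: ⌊(112+181)/2⌋ = 146
G: ⌊(41+50)/2⌋ = 45
B: ⌊(211+119)/2⌋ = 165
= RGB(146, 45, 165)


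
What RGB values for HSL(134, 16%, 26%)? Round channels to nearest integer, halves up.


H=134°, S=0.16, L=0.26
C = (1-|2L-1|)×S = (1-|-0.48|)×0.16 = 0.0832
H' = H/60 = 134/60 ≈ 2.2333; X = C×(1-|H' mod 2 - 1|) ≈ 0.0194
m = L - C/2 = 0.26 - 0.0416 = 0.2184
Sector ⌊H'⌋ = 2 → (R',G',B') = (0.0, 0.0832, ≈0.0194)
RGB = ((R'+m)×255, (G'+m)×255, (B'+m)×255) = (55.692, 76.908, 60.6424)
Round half up → RGB(56, 77, 61)


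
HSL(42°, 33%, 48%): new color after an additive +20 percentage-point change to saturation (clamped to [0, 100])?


Original S = 33%
Adjustment = +20 percentage points
New S = 33 + (20) = 53
Clamp to [0, 100] → 53
= HSL(42°, 53%, 48%)


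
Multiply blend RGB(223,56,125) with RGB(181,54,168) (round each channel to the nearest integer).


Multiply: C = A×B/255, rounded to nearest integer
R: 223×181/255 = 40363/255 ≈ 158.286 → 158
G: 56×54/255 = 3024/255 ≈ 11.859 → 12
B: 125×168/255 = 21000/255 ≈ 82.353 → 82
= RGB(158, 12, 82)


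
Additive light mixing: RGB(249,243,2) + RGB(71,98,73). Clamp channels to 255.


Additive: each channel = min(255, C₁+C₂)
R: 249+71 = 320 → 255
G: 243+98 = 341 → 255
B: 2+73 = 75 → 75
= RGB(255, 255, 75)


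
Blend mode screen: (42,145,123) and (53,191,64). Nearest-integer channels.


Screen: C = 255 - (255-A)×(255-B)/255, rounded to nearest integer
R: 255 - (255-42)×(255-53)/255 = 255 - 43026/255 ≈ 255 - 168.729 = 86.271 → 86
G: 255 - (255-145)×(255-191)/255 = 255 - 7040/255 ≈ 255 - 27.608 = 227.392 → 227
B: 255 - (255-123)×(255-64)/255 = 255 - 25212/255 ≈ 255 - 98.871 = 156.129 → 156
= RGB(86, 227, 156)


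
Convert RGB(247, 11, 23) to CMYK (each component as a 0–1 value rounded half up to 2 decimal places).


R'=247/255≈0.9686, G'=11/255≈0.0431, B'=23/255≈0.0902
K = 1 - max(R',G',B') = 1 - 247/255 = 8/255 = 0.03137… → 0.03
(1-R'-K)/(1-K) simplifies to (max-R)/max with max = 247:
C = (247-247)/247 = 0/247 = 0 → 0.00
M = (247-11)/247 = 236/247 = 0.95546… → 0.96
Y = (247-23)/247 = 224/247 = 0.90688… → 0.91
= CMYK(0.00, 0.96, 0.91, 0.03)
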